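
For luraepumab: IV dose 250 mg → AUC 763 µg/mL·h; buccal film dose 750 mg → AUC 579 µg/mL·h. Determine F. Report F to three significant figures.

F = (AUC_ev / D_ev) / (AUC_iv / D_iv)
  = (579/750) / (763/250)
  = 0.772 / 3.052 = 0.2529

F = 0.253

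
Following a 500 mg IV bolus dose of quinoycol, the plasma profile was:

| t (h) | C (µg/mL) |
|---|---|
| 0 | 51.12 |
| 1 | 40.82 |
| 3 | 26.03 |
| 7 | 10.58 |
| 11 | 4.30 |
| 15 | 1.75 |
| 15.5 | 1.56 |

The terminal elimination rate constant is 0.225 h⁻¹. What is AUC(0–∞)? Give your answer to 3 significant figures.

Trapezoidal AUC_0→15.5:
  [0→1]: (51.12+40.82)/2 × 1 = 45.97
  [1→3]: (40.82+26.03)/2 × 2 = 66.85
  [3→7]: (26.03+10.58)/2 × 4 = 73.22
  [7→11]: (10.58+4.30)/2 × 4 = 29.76
  [11→15]: (4.30+1.75)/2 × 4 = 12.1
  [15→15.5]: (1.75+1.56)/2 × 0.5 = 0.8275
  Sum = 228.7275 µg/mL·h
Extrapolated tail: C_last / k_e = 1.56 / 0.225 = 6.933
AUC_0→∞ = 228.7275 + 6.933 = 235.6605 µg/mL·h

AUC = 236 µg/mL·h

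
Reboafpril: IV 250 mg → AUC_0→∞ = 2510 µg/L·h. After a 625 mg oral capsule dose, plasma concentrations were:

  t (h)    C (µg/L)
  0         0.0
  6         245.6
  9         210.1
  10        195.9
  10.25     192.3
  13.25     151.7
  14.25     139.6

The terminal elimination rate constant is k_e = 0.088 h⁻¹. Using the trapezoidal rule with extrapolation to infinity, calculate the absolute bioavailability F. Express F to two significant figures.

F = 0.62

Trapezoidal AUC_0→14.25 (oral capsule):
  [0→6]: (0.0+245.6)/2 × 6 = 736.8
  [6→9]: (245.6+210.1)/2 × 3 = 683.55
  [9→10]: (210.1+195.9)/2 × 1 = 203.0
  [10→10.25]: (195.9+192.3)/2 × 0.25 = 48.525
  [10.25→13.25]: (192.3+151.7)/2 × 3 = 516.0
  [13.25→14.25]: (151.7+139.6)/2 × 1 = 145.65
  Sum = 2333.525 µg/L·h
Tail: C_last/k_e = 139.6/0.088 = 1586.364
AUC_0→∞ (oral capsule) = 2333.525 + 1586.364 = 3919.889 µg/L·h
F = (AUC_ev/D_ev)/(AUC_iv/D_iv) = (3919.889/625)/(2510/250) = 6.2718224/10.04 = 0.6247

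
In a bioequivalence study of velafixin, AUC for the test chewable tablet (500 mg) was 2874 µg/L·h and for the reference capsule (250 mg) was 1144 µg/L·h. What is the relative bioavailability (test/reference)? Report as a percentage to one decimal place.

F_rel = 125.6%

F_rel = (AUC_test/D_test) / (AUC_ref/D_ref)
      = (2874/500) / (1144/250)
      = 5.748 / 4.576 = 1.2561 = 125.61%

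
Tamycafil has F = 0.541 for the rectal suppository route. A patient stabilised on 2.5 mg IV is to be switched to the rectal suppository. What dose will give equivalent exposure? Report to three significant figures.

D_rectal = 4.62 mg

For equal systemic exposure: F × D_ev = D_iv
D_ev = D_iv / F = 2.5 / 0.541 = 4.62107 mg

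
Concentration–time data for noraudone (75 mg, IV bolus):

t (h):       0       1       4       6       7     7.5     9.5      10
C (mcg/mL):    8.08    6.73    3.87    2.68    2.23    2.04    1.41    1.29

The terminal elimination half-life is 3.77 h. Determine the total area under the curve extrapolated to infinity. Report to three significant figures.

AUC = 44.5 mcg/mL·h

Trapezoidal AUC_0→10:
  [0→1]: (8.08+6.73)/2 × 1 = 7.405
  [1→4]: (6.73+3.87)/2 × 3 = 15.9
  [4→6]: (3.87+2.68)/2 × 2 = 6.55
  [6→7]: (2.68+2.23)/2 × 1 = 2.455
  [7→7.5]: (2.23+2.04)/2 × 0.5 = 1.0675
  [7.5→9.5]: (2.04+1.41)/2 × 2 = 3.45
  [9.5→10]: (1.41+1.29)/2 × 0.5 = 0.675
  Sum = 37.5025 mcg/mL·h
k_e = ln2 / t½ = 0.693147 / 3.77 = 0.1839 h^-1
Extrapolated tail: C_last / k_e = 1.29 / 0.1839 = 7.015
AUC_0→∞ = 37.5025 + 7.015 = 44.5175 mcg/mL·h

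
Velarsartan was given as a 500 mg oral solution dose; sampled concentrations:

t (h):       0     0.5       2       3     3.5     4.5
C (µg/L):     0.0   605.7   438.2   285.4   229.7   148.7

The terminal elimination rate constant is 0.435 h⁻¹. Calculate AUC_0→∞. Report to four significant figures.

Trapezoidal AUC_0→4.5:
  [0→0.5]: (0.0+605.7)/2 × 0.5 = 151.425
  [0.5→2]: (605.7+438.2)/2 × 1.5 = 782.925
  [2→3]: (438.2+285.4)/2 × 1 = 361.8
  [3→3.5]: (285.4+229.7)/2 × 0.5 = 128.775
  [3.5→4.5]: (229.7+148.7)/2 × 1 = 189.2
  Sum = 1614.125 µg/L·h
Extrapolated tail: C_last / k_e = 148.7 / 0.435 = 341.839
AUC_0→∞ = 1614.125 + 341.839 = 1955.964 µg/L·h

AUC = 1956 µg/L·h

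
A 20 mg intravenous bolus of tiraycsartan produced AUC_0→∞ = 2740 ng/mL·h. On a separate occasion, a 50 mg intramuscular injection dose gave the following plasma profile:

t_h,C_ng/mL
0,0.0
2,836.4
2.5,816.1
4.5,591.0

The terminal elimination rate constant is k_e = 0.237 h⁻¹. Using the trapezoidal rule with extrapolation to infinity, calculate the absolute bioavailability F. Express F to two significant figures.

F = 0.75

Trapezoidal AUC_0→4.5 (intramuscular injection):
  [0→2]: (0.0+836.4)/2 × 2 = 836.4
  [2→2.5]: (836.4+816.1)/2 × 0.5 = 413.125
  [2.5→4.5]: (816.1+591.0)/2 × 2 = 1407.1
  Sum = 2656.625 ng/mL·h
Tail: C_last/k_e = 591.0/0.237 = 2493.671
AUC_0→∞ (intramuscular injection) = 2656.625 + 2493.671 = 5150.296 ng/mL·h
F = (AUC_ev/D_ev)/(AUC_iv/D_iv) = (5150.296/50)/(2740/20) = 103.00592/137 = 0.7519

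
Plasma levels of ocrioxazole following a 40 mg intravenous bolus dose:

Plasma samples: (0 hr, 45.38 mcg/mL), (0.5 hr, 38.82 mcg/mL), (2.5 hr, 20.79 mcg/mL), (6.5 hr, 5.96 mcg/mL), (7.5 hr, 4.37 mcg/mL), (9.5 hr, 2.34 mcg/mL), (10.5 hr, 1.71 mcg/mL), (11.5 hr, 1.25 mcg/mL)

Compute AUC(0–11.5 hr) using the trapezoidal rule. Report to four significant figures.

Trapezoidal AUC_0→11.5:
  [0→0.5]: (45.38+38.82)/2 × 0.5 = 21.05
  [0.5→2.5]: (38.82+20.79)/2 × 2 = 59.61
  [2.5→6.5]: (20.79+5.96)/2 × 4 = 53.5
  [6.5→7.5]: (5.96+4.37)/2 × 1 = 5.165
  [7.5→9.5]: (4.37+2.34)/2 × 2 = 6.71
  [9.5→10.5]: (2.34+1.71)/2 × 1 = 2.025
  [10.5→11.5]: (1.71+1.25)/2 × 1 = 1.48
  Sum = 149.54 mcg/mL·hr

AUC = 149.5 mcg/mL·hr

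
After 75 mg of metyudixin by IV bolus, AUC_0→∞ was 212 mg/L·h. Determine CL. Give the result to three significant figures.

CL = Dose_iv / AUC_0→∞
   = 75 / 212 = 0.353774 L/h

CL = 0.354 L/h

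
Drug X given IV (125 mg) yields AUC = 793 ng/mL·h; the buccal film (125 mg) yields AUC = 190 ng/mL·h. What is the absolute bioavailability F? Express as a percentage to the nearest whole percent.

F = 24%

F = (AUC_ev / D_ev) / (AUC_iv / D_iv)
  = (190/125) / (793/125)
  = 1.52 / 6.344 = 0.2396
  = 23.96%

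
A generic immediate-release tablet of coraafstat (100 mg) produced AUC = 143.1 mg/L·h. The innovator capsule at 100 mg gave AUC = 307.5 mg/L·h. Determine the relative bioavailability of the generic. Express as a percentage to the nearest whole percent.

F_rel = (AUC_test/D_test) / (AUC_ref/D_ref)
      = (143.1/100) / (307.5/100)
      = 1.431 / 3.075 = 0.4654 = 46.54%

F_rel = 47%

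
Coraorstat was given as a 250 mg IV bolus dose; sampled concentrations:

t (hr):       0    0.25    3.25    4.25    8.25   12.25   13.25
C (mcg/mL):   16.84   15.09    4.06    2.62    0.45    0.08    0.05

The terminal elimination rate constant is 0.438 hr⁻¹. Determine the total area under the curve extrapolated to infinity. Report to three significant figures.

Trapezoidal AUC_0→13.25:
  [0→0.25]: (16.84+15.09)/2 × 0.25 = 3.99125
  [0.25→3.25]: (15.09+4.06)/2 × 3 = 28.725
  [3.25→4.25]: (4.06+2.62)/2 × 1 = 3.34
  [4.25→8.25]: (2.62+0.45)/2 × 4 = 6.14
  [8.25→12.25]: (0.45+0.08)/2 × 4 = 1.06
  [12.25→13.25]: (0.08+0.05)/2 × 1 = 0.065
  Sum = 43.32125 mcg/mL·hr
Extrapolated tail: C_last / k_e = 0.05 / 0.438 = 0.114
AUC_0→∞ = 43.32125 + 0.114 = 43.43525 mcg/mL·hr

AUC = 43.4 mcg/mL·hr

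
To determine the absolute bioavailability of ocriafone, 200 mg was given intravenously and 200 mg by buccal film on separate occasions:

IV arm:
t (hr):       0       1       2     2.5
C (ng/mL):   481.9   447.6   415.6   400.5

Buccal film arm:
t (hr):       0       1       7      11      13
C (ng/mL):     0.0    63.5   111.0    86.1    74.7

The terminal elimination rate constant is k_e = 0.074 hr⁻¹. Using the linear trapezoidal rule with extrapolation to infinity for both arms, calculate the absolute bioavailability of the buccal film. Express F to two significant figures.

Trapezoidal AUC_0→2.5 (IV):
  [0→1]: (481.9+447.6)/2 × 1 = 464.75
  [1→2]: (447.6+415.6)/2 × 1 = 431.6
  [2→2.5]: (415.6+400.5)/2 × 0.5 = 204.025
  Sum = 1100.375 ng/mL·hr
IV tail: 400.5/0.074 = 5412.162; AUC_iv,0→∞ = 1100.375 + 5412.162 = 6512.537 ng/mL·hr
Trapezoidal AUC_0→13 (buccal film):
  [0→1]: (0.0+63.5)/2 × 1 = 31.75
  [1→7]: (63.5+111.0)/2 × 6 = 523.5
  [7→11]: (111.0+86.1)/2 × 4 = 394.2
  [11→13]: (86.1+74.7)/2 × 2 = 160.8
  Sum = 1110.25 ng/mL·hr
buccal film tail: 74.7/0.074 = 1009.459; AUC_ev,0→∞ = 1110.25 + 1009.459 = 2119.709 ng/mL·hr
F = (AUC_ev/D_ev)/(AUC_iv/D_iv) = (2119.709/200)/(6512.537/200) = 10.598545/32.562685 = 0.3255

F = 0.33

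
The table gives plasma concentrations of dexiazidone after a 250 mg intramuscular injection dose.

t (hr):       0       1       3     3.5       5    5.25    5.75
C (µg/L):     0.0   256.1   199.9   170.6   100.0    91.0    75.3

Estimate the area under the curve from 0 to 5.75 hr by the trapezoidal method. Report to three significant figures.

AUC = 945 µg/L·hr

Trapezoidal AUC_0→5.75:
  [0→1]: (0.0+256.1)/2 × 1 = 128.05
  [1→3]: (256.1+199.9)/2 × 2 = 456.0
  [3→3.5]: (199.9+170.6)/2 × 0.5 = 92.625
  [3.5→5]: (170.6+100.0)/2 × 1.5 = 202.95
  [5→5.25]: (100.0+91.0)/2 × 0.25 = 23.875
  [5.25→5.75]: (91.0+75.3)/2 × 0.5 = 41.575
  Sum = 945.075 µg/L·hr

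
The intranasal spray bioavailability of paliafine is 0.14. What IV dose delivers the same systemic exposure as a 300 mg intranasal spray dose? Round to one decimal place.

D_iv = 42.0 mg

Systemic exposure from an extravascular dose = F × D_ev, so the equivalent IV dose is F × D_ev.
D_iv = F × D_ev = 0.14 × 300 = 42 mg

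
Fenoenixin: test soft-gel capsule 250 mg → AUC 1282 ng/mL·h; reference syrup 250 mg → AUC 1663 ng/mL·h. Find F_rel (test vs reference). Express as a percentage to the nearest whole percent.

F_rel = 77%

F_rel = (AUC_test/D_test) / (AUC_ref/D_ref)
      = (1282/250) / (1663/250)
      = 5.128 / 6.652 = 0.7709 = 77.09%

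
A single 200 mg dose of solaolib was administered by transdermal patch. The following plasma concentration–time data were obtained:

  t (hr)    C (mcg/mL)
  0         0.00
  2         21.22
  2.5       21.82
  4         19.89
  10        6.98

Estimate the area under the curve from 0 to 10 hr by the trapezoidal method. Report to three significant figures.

AUC = 144 mcg/mL·hr

Trapezoidal AUC_0→10:
  [0→2]: (0.00+21.22)/2 × 2 = 21.22
  [2→2.5]: (21.22+21.82)/2 × 0.5 = 10.76
  [2.5→4]: (21.82+19.89)/2 × 1.5 = 31.2825
  [4→10]: (19.89+6.98)/2 × 6 = 80.61
  Sum = 143.8725 mcg/mL·hr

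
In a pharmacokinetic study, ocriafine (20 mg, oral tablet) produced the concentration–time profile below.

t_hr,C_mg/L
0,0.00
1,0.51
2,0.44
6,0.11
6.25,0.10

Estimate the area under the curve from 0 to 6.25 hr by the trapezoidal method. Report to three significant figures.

Trapezoidal AUC_0→6.25:
  [0→1]: (0.00+0.51)/2 × 1 = 0.255
  [1→2]: (0.51+0.44)/2 × 1 = 0.475
  [2→6]: (0.44+0.11)/2 × 4 = 1.1
  [6→6.25]: (0.11+0.10)/2 × 0.25 = 0.02625
  Sum = 1.85625 mg/L·hr

AUC = 1.86 mg/L·hr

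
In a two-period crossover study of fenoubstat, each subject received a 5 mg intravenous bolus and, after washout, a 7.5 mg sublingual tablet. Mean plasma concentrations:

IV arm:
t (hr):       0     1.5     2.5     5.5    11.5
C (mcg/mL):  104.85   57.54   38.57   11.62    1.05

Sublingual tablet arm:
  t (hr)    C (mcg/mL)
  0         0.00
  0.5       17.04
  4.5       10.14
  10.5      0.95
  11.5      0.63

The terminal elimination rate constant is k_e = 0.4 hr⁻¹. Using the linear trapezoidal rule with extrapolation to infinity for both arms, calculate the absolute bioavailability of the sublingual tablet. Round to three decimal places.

F = 0.220

Trapezoidal AUC_0→11.5 (IV):
  [0→1.5]: (104.85+57.54)/2 × 1.5 = 121.7925
  [1.5→2.5]: (57.54+38.57)/2 × 1 = 48.055
  [2.5→5.5]: (38.57+11.62)/2 × 3 = 75.285
  [5.5→11.5]: (11.62+1.05)/2 × 6 = 38.01
  Sum = 283.1425 mcg/mL·hr
IV tail: 1.05/0.4 = 2.625; AUC_iv,0→∞ = 283.1425 + 2.625 = 285.7675 mcg/mL·hr
Trapezoidal AUC_0→11.5 (sublingual tablet):
  [0→0.5]: (0.00+17.04)/2 × 0.5 = 4.26
  [0.5→4.5]: (17.04+10.14)/2 × 4 = 54.36
  [4.5→10.5]: (10.14+0.95)/2 × 6 = 33.27
  [10.5→11.5]: (0.95+0.63)/2 × 1 = 0.79
  Sum = 92.68 mcg/mL·hr
sublingual tablet tail: 0.63/0.4 = 1.575; AUC_ev,0→∞ = 92.68 + 1.575 = 94.255 mcg/mL·hr
F = (AUC_ev/D_ev)/(AUC_iv/D_iv) = (94.255/7.5)/(285.7675/5) = 12.5673/57.1535 = 0.2199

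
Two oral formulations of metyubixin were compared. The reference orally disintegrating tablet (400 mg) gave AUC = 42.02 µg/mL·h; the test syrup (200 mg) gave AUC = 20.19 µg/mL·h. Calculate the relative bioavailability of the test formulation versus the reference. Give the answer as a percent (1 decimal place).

F_rel = 96.1%

F_rel = (AUC_test/D_test) / (AUC_ref/D_ref)
      = (20.19/200) / (42.02/400)
      = 0.10095 / 0.10505 = 0.9610 = 96.10%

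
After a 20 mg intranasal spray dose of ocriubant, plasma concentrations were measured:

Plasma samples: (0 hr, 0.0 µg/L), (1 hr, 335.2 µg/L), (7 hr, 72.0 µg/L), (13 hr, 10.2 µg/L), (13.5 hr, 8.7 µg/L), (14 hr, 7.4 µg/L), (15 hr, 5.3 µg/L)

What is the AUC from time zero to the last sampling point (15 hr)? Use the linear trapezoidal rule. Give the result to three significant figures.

AUC = 1650 µg/L·hr

Trapezoidal AUC_0→15:
  [0→1]: (0.0+335.2)/2 × 1 = 167.6
  [1→7]: (335.2+72.0)/2 × 6 = 1221.6
  [7→13]: (72.0+10.2)/2 × 6 = 246.6
  [13→13.5]: (10.2+8.7)/2 × 0.5 = 4.725
  [13.5→14]: (8.7+7.4)/2 × 0.5 = 4.025
  [14→15]: (7.4+5.3)/2 × 1 = 6.35
  Sum = 1650.9 µg/L·hr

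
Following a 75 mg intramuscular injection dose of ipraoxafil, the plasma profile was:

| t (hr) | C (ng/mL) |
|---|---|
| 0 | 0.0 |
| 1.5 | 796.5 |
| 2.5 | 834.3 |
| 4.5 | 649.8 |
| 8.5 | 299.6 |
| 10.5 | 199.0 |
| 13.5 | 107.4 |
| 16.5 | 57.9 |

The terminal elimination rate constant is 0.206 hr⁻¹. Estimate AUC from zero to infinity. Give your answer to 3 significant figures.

Trapezoidal AUC_0→16.5:
  [0→1.5]: (0.0+796.5)/2 × 1.5 = 597.375
  [1.5→2.5]: (796.5+834.3)/2 × 1 = 815.4
  [2.5→4.5]: (834.3+649.8)/2 × 2 = 1484.1
  [4.5→8.5]: (649.8+299.6)/2 × 4 = 1898.8
  [8.5→10.5]: (299.6+199.0)/2 × 2 = 498.6
  [10.5→13.5]: (199.0+107.4)/2 × 3 = 459.6
  [13.5→16.5]: (107.4+57.9)/2 × 3 = 247.95
  Sum = 6001.825 ng/mL·hr
Extrapolated tail: C_last / k_e = 57.9 / 0.206 = 281.068
AUC_0→∞ = 6001.825 + 281.068 = 6282.893 ng/mL·hr

AUC = 6280 ng/mL·hr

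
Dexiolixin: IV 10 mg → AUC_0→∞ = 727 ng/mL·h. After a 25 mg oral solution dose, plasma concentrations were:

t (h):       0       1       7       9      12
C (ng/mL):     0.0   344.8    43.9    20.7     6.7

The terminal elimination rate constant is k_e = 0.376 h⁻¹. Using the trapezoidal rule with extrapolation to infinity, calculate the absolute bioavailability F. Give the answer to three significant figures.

F = 0.804

Trapezoidal AUC_0→12 (oral solution):
  [0→1]: (0.0+344.8)/2 × 1 = 172.4
  [1→7]: (344.8+43.9)/2 × 6 = 1166.1
  [7→9]: (43.9+20.7)/2 × 2 = 64.6
  [9→12]: (20.7+6.7)/2 × 3 = 41.1
  Sum = 1444.2 ng/mL·h
Tail: C_last/k_e = 6.7/0.376 = 17.819
AUC_0→∞ (oral solution) = 1444.2 + 17.819 = 1462.019 ng/mL·h
F = (AUC_ev/D_ev)/(AUC_iv/D_iv) = (1462.019/25)/(727/10) = 58.48076/72.7 = 0.8044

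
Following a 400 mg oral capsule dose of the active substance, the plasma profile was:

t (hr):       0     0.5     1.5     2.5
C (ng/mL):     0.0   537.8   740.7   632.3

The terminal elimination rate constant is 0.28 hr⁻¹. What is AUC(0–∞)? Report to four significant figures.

Trapezoidal AUC_0→2.5:
  [0→0.5]: (0.0+537.8)/2 × 0.5 = 134.45
  [0.5→1.5]: (537.8+740.7)/2 × 1 = 639.25
  [1.5→2.5]: (740.7+632.3)/2 × 1 = 686.5
  Sum = 1460.2 ng/mL·hr
Extrapolated tail: C_last / k_e = 632.3 / 0.28 = 2258.214
AUC_0→∞ = 1460.2 + 2258.214 = 3718.414 ng/mL·hr

AUC = 3718 ng/mL·hr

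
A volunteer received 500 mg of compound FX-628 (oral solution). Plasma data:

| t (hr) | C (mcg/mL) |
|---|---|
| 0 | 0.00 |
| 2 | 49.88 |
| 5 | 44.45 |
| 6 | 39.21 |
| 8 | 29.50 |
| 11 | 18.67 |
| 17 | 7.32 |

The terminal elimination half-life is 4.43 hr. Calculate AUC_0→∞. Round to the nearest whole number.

Trapezoidal AUC_0→17:
  [0→2]: (0.00+49.88)/2 × 2 = 49.88
  [2→5]: (49.88+44.45)/2 × 3 = 141.495
  [5→6]: (44.45+39.21)/2 × 1 = 41.83
  [6→8]: (39.21+29.50)/2 × 2 = 68.71
  [8→11]: (29.50+18.67)/2 × 3 = 72.255
  [11→17]: (18.67+7.32)/2 × 6 = 77.97
  Sum = 452.14 mcg/mL·hr
k_e = ln2 / t½ = 0.693147 / 4.43 = 0.1565 hr^-1
Extrapolated tail: C_last / k_e = 7.32 / 0.1565 = 46.773
AUC_0→∞ = 452.14 + 46.773 = 498.913 mcg/mL·hr

AUC = 499 mcg/mL·hr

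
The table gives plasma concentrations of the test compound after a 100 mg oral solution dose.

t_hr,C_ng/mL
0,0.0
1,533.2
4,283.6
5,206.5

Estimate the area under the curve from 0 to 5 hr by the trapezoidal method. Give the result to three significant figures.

Trapezoidal AUC_0→5:
  [0→1]: (0.0+533.2)/2 × 1 = 266.6
  [1→4]: (533.2+283.6)/2 × 3 = 1225.2
  [4→5]: (283.6+206.5)/2 × 1 = 245.05
  Sum = 1736.85 ng/mL·hr

AUC = 1740 ng/mL·hr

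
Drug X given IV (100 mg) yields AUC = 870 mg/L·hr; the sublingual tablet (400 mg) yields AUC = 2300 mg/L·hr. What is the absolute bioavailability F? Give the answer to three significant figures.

F = (AUC_ev / D_ev) / (AUC_iv / D_iv)
  = (2300/400) / (870/100)
  = 5.75 / 8.7 = 0.6609

F = 0.661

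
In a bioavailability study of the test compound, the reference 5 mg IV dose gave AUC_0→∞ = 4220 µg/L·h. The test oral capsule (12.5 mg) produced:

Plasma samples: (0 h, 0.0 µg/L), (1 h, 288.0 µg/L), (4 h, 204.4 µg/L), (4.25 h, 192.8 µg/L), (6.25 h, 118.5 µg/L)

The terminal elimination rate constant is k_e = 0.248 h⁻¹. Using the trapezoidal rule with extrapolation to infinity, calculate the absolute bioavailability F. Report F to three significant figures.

Trapezoidal AUC_0→6.25 (oral capsule):
  [0→1]: (0.0+288.0)/2 × 1 = 144.0
  [1→4]: (288.0+204.4)/2 × 3 = 738.6
  [4→4.25]: (204.4+192.8)/2 × 0.25 = 49.65
  [4.25→6.25]: (192.8+118.5)/2 × 2 = 311.3
  Sum = 1243.55 µg/L·h
Tail: C_last/k_e = 118.5/0.248 = 477.823
AUC_0→∞ (oral capsule) = 1243.55 + 477.823 = 1721.373 µg/L·h
F = (AUC_ev/D_ev)/(AUC_iv/D_iv) = (1721.373/12.5)/(4220/5) = 137.70984/844 = 0.1632

F = 0.163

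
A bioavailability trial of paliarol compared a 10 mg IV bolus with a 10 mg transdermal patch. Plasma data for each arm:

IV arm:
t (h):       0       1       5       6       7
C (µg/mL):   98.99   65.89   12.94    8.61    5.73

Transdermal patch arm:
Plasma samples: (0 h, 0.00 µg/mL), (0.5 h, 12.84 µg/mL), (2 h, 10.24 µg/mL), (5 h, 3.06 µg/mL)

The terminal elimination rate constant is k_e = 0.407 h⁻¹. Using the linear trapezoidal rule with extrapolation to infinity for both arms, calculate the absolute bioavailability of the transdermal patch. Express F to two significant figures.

F = 0.18

Trapezoidal AUC_0→7 (IV):
  [0→1]: (98.99+65.89)/2 × 1 = 82.44
  [1→5]: (65.89+12.94)/2 × 4 = 157.66
  [5→6]: (12.94+8.61)/2 × 1 = 10.775
  [6→7]: (8.61+5.73)/2 × 1 = 7.17
  Sum = 258.045 µg/mL·h
IV tail: 5.73/0.407 = 14.079; AUC_iv,0→∞ = 258.045 + 14.079 = 272.124 µg/mL·h
Trapezoidal AUC_0→5 (transdermal patch):
  [0→0.5]: (0.00+12.84)/2 × 0.5 = 3.21
  [0.5→2]: (12.84+10.24)/2 × 1.5 = 17.31
  [2→5]: (10.24+3.06)/2 × 3 = 19.95
  Sum = 40.47 µg/mL·h
transdermal patch tail: 3.06/0.407 = 7.518; AUC_ev,0→∞ = 40.47 + 7.518 = 47.988 µg/mL·h
F = (AUC_ev/D_ev)/(AUC_iv/D_iv) = (47.988/10)/(272.124/10) = 4.7988/27.2124 = 0.1763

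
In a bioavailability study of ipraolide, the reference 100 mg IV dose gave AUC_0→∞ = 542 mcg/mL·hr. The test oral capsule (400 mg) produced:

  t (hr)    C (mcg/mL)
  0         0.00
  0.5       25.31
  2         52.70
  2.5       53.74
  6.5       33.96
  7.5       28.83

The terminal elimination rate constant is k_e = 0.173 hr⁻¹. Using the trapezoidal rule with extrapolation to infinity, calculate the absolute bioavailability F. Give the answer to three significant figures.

F = 0.214

Trapezoidal AUC_0→7.5 (oral capsule):
  [0→0.5]: (0.00+25.31)/2 × 0.5 = 6.3275
  [0.5→2]: (25.31+52.70)/2 × 1.5 = 58.5075
  [2→2.5]: (52.70+53.74)/2 × 0.5 = 26.61
  [2.5→6.5]: (53.74+33.96)/2 × 4 = 175.4
  [6.5→7.5]: (33.96+28.83)/2 × 1 = 31.395
  Sum = 298.24 mcg/mL·hr
Tail: C_last/k_e = 28.83/0.173 = 166.647
AUC_0→∞ (oral capsule) = 298.24 + 166.647 = 464.887 mcg/mL·hr
F = (AUC_ev/D_ev)/(AUC_iv/D_iv) = (464.887/400)/(542/100) = 1.1622175/5.42 = 0.2144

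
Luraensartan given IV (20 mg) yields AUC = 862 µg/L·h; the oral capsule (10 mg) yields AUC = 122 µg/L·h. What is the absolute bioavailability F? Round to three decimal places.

F = (AUC_ev / D_ev) / (AUC_iv / D_iv)
  = (122/10) / (862/20)
  = 12.2 / 43.1 = 0.2831

F = 0.283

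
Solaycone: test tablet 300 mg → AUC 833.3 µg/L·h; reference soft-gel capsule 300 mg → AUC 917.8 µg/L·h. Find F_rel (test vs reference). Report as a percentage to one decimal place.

F_rel = 90.8%

F_rel = (AUC_test/D_test) / (AUC_ref/D_ref)
      = (833.3/300) / (917.8/300)
      = 2.77767 / 3.05933 = 0.9079 = 90.79%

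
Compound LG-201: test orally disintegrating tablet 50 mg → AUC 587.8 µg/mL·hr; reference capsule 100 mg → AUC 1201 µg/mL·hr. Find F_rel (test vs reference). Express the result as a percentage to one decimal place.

F_rel = (AUC_test/D_test) / (AUC_ref/D_ref)
      = (587.8/50) / (1201/100)
      = 11.756 / 12.01 = 0.9789 = 97.89%

F_rel = 97.9%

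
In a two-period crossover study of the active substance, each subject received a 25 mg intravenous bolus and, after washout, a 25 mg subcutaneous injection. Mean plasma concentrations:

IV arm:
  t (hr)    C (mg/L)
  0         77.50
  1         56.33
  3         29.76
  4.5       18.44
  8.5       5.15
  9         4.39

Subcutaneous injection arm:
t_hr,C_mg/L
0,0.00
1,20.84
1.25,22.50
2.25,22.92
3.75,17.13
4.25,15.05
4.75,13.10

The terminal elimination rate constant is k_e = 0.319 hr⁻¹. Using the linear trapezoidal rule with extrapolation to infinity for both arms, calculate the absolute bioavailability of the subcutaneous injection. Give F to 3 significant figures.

F = 0.494

Trapezoidal AUC_0→9 (IV):
  [0→1]: (77.50+56.33)/2 × 1 = 66.915
  [1→3]: (56.33+29.76)/2 × 2 = 86.09
  [3→4.5]: (29.76+18.44)/2 × 1.5 = 36.15
  [4.5→8.5]: (18.44+5.15)/2 × 4 = 47.18
  [8.5→9]: (5.15+4.39)/2 × 0.5 = 2.385
  Sum = 238.72 mg/L·hr
IV tail: 4.39/0.319 = 13.762; AUC_iv,0→∞ = 238.72 + 13.762 = 252.482 mg/L·hr
Trapezoidal AUC_0→4.75 (subcutaneous injection):
  [0→1]: (0.00+20.84)/2 × 1 = 10.42
  [1→1.25]: (20.84+22.50)/2 × 0.25 = 5.4175
  [1.25→2.25]: (22.50+22.92)/2 × 1 = 22.71
  [2.25→3.75]: (22.92+17.13)/2 × 1.5 = 30.0375
  [3.75→4.25]: (17.13+15.05)/2 × 0.5 = 8.045
  [4.25→4.75]: (15.05+13.10)/2 × 0.5 = 7.0375
  Sum = 83.6675 mg/L·hr
subcutaneous injection tail: 13.10/0.319 = 41.066; AUC_ev,0→∞ = 83.6675 + 41.066 = 124.7335 mg/L·hr
F = (AUC_ev/D_ev)/(AUC_iv/D_iv) = (124.7335/25)/(252.482/25) = 4.98934/10.09928 = 0.4940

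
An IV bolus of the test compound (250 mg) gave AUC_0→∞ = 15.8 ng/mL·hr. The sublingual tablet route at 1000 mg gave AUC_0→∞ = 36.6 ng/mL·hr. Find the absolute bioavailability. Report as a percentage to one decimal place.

F = (AUC_ev / D_ev) / (AUC_iv / D_iv)
  = (36.6/1000) / (15.8/250)
  = 0.0366 / 0.0632 = 0.5791
  = 57.91%

F = 57.9%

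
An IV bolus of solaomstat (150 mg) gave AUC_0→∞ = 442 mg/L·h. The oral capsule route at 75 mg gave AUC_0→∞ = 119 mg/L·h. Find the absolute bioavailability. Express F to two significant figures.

F = 0.54

F = (AUC_ev / D_ev) / (AUC_iv / D_iv)
  = (119/75) / (442/150)
  = 1.58667 / 2.94667 = 0.5385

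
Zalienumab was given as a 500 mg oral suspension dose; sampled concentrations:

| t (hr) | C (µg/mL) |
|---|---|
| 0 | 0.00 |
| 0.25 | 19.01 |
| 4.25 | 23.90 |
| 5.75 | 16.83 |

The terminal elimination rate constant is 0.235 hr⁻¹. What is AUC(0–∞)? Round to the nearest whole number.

AUC = 190 µg/mL·hr

Trapezoidal AUC_0→5.75:
  [0→0.25]: (0.00+19.01)/2 × 0.25 = 2.37625
  [0.25→4.25]: (19.01+23.90)/2 × 4 = 85.82
  [4.25→5.75]: (23.90+16.83)/2 × 1.5 = 30.5475
  Sum = 118.74375 µg/mL·hr
Extrapolated tail: C_last / k_e = 16.83 / 0.235 = 71.617
AUC_0→∞ = 118.74375 + 71.617 = 190.36075 µg/mL·hr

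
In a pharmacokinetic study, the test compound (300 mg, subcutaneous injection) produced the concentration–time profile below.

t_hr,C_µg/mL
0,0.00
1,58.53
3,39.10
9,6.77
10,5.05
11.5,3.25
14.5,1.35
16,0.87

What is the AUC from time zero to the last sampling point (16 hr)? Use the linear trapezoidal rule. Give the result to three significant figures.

Trapezoidal AUC_0→16:
  [0→1]: (0.00+58.53)/2 × 1 = 29.265
  [1→3]: (58.53+39.10)/2 × 2 = 97.63
  [3→9]: (39.10+6.77)/2 × 6 = 137.61
  [9→10]: (6.77+5.05)/2 × 1 = 5.91
  [10→11.5]: (5.05+3.25)/2 × 1.5 = 6.225
  [11.5→14.5]: (3.25+1.35)/2 × 3 = 6.9
  [14.5→16]: (1.35+0.87)/2 × 1.5 = 1.665
  Sum = 285.205 µg/mL·hr

AUC = 285 µg/mL·hr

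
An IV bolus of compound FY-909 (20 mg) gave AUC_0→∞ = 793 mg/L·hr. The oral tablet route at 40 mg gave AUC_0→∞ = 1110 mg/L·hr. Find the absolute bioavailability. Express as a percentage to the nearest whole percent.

F = (AUC_ev / D_ev) / (AUC_iv / D_iv)
  = (1110/40) / (793/20)
  = 27.75 / 39.65 = 0.6999
  = 69.99%

F = 70%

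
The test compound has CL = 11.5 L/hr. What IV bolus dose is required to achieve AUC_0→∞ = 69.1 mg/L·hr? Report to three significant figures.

Dose = 795 mg

Dose_iv = CL × AUC_0→∞
     = 11.5 × 69.1 = 794.65 mg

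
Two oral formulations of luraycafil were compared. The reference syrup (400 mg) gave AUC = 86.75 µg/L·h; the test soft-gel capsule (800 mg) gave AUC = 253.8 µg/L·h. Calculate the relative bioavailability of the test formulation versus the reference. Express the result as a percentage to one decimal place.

F_rel = (AUC_test/D_test) / (AUC_ref/D_ref)
      = (253.8/800) / (86.75/400)
      = 0.31725 / 0.216875 = 1.4628 = 146.28%

F_rel = 146.3%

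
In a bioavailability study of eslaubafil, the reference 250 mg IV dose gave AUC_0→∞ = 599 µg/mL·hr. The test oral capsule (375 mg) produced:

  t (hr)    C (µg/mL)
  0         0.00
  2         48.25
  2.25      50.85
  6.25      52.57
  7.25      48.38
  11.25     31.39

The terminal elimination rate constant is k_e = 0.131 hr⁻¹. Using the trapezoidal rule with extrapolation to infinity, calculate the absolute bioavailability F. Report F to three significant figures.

Trapezoidal AUC_0→11.25 (oral capsule):
  [0→2]: (0.00+48.25)/2 × 2 = 48.25
  [2→2.25]: (48.25+50.85)/2 × 0.25 = 12.3875
  [2.25→6.25]: (50.85+52.57)/2 × 4 = 206.84
  [6.25→7.25]: (52.57+48.38)/2 × 1 = 50.475
  [7.25→11.25]: (48.38+31.39)/2 × 4 = 159.54
  Sum = 477.4925 µg/mL·hr
Tail: C_last/k_e = 31.39/0.131 = 239.618
AUC_0→∞ (oral capsule) = 477.4925 + 239.618 = 717.1105 µg/mL·hr
F = (AUC_ev/D_ev)/(AUC_iv/D_iv) = (717.1105/375)/(599/250) = 1.91229/2.396 = 0.7981

F = 0.798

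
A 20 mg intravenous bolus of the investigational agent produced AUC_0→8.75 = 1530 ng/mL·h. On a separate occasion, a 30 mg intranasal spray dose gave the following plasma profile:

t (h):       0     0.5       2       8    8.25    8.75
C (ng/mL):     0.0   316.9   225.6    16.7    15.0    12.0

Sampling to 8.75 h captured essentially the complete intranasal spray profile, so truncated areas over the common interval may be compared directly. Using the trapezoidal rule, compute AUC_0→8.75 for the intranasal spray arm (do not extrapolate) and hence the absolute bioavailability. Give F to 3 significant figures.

F = 0.533

Trapezoidal AUC_0→8.75 (intranasal spray):
  [0→0.5]: (0.0+316.9)/2 × 0.5 = 79.225
  [0.5→2]: (316.9+225.6)/2 × 1.5 = 406.875
  [2→8]: (225.6+16.7)/2 × 6 = 726.9
  [8→8.25]: (16.7+15.0)/2 × 0.25 = 3.9625
  [8.25→8.75]: (15.0+12.0)/2 × 0.5 = 6.75
  Sum = 1223.7125 ng/mL·h
F = (AUC_ev/D_ev)/(AUC_iv/D_iv) = (1223.7125/30)/(1530/20) = 40.7904/76.5 = 0.5332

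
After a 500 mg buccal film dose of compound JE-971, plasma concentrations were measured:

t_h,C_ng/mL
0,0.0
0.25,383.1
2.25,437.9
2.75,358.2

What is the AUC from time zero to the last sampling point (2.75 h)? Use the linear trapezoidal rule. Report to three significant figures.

Trapezoidal AUC_0→2.75:
  [0→0.25]: (0.0+383.1)/2 × 0.25 = 47.8875
  [0.25→2.25]: (383.1+437.9)/2 × 2 = 821.0
  [2.25→2.75]: (437.9+358.2)/2 × 0.5 = 199.025
  Sum = 1067.9125 ng/mL·h

AUC = 1070 ng/mL·h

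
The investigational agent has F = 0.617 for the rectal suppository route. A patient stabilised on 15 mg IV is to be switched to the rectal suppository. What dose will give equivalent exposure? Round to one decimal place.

For equal systemic exposure: F × D_ev = D_iv
D_ev = D_iv / F = 15 / 0.617 = 24.3112 mg

D_rectal = 24.3 mg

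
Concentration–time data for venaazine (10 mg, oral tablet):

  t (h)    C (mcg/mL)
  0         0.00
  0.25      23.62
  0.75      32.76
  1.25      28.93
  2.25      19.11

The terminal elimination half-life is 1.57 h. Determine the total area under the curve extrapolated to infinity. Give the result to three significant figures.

Trapezoidal AUC_0→2.25:
  [0→0.25]: (0.00+23.62)/2 × 0.25 = 2.9525
  [0.25→0.75]: (23.62+32.76)/2 × 0.5 = 14.095
  [0.75→1.25]: (32.76+28.93)/2 × 0.5 = 15.4225
  [1.25→2.25]: (28.93+19.11)/2 × 1 = 24.02
  Sum = 56.49 mcg/mL·h
k_e = ln2 / t½ = 0.693147 / 1.57 = 0.4415 h^-1
Extrapolated tail: C_last / k_e = 19.11 / 0.4415 = 43.284
AUC_0→∞ = 56.49 + 43.284 = 99.774 mcg/mL·h

AUC = 99.8 mcg/mL·h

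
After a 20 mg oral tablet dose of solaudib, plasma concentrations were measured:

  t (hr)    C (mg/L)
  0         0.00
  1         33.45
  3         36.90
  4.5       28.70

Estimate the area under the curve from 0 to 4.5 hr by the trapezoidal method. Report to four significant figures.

AUC = 136.3 mg/L·hr

Trapezoidal AUC_0→4.5:
  [0→1]: (0.00+33.45)/2 × 1 = 16.725
  [1→3]: (33.45+36.90)/2 × 2 = 70.35
  [3→4.5]: (36.90+28.70)/2 × 1.5 = 49.2
  Sum = 136.275 mg/L·hr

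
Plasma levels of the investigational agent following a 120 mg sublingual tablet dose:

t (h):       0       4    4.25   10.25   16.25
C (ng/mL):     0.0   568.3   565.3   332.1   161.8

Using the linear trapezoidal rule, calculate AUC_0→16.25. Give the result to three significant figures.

AUC = 5450 ng/mL·h

Trapezoidal AUC_0→16.25:
  [0→4]: (0.0+568.3)/2 × 4 = 1136.6
  [4→4.25]: (568.3+565.3)/2 × 0.25 = 141.7
  [4.25→10.25]: (565.3+332.1)/2 × 6 = 2692.2
  [10.25→16.25]: (332.1+161.8)/2 × 6 = 1481.7
  Sum = 5452.2 ng/mL·h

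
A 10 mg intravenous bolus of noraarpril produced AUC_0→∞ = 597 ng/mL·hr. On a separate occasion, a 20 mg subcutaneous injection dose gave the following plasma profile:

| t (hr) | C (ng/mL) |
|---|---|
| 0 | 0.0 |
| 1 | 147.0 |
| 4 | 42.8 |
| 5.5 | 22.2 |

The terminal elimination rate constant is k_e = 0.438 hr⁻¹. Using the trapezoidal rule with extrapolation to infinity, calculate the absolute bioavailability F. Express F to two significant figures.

Trapezoidal AUC_0→5.5 (subcutaneous injection):
  [0→1]: (0.0+147.0)/2 × 1 = 73.5
  [1→4]: (147.0+42.8)/2 × 3 = 284.7
  [4→5.5]: (42.8+22.2)/2 × 1.5 = 48.75
  Sum = 406.95 ng/mL·hr
Tail: C_last/k_e = 22.2/0.438 = 50.685
AUC_0→∞ (subcutaneous injection) = 406.95 + 50.685 = 457.635 ng/mL·hr
F = (AUC_ev/D_ev)/(AUC_iv/D_iv) = (457.635/20)/(597/10) = 22.88175/59.7 = 0.3833

F = 0.38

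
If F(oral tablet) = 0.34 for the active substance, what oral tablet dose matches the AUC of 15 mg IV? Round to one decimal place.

For equal systemic exposure: F × D_ev = D_iv
D_ev = D_iv / F = 15 / 0.34 = 44.1176 mg

D_oral = 44.1 mg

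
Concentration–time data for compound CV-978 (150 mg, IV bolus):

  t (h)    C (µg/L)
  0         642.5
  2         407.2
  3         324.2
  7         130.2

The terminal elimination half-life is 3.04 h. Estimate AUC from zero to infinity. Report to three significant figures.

AUC = 2900 µg/L·h

Trapezoidal AUC_0→7:
  [0→2]: (642.5+407.2)/2 × 2 = 1049.7
  [2→3]: (407.2+324.2)/2 × 1 = 365.7
  [3→7]: (324.2+130.2)/2 × 4 = 908.8
  Sum = 2324.2 µg/L·h
k_e = ln2 / t½ = 0.693147 / 3.04 = 0.2280 h^-1
Extrapolated tail: C_last / k_e = 130.2 / 0.228 = 571.053
AUC_0→∞ = 2324.2 + 571.053 = 2895.253 µg/L·h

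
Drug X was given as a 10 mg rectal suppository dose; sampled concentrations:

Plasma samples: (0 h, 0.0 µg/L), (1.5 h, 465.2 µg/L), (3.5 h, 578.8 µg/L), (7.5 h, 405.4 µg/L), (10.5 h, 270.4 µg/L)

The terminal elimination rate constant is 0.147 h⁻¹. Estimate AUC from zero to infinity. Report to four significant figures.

Trapezoidal AUC_0→10.5:
  [0→1.5]: (0.0+465.2)/2 × 1.5 = 348.9
  [1.5→3.5]: (465.2+578.8)/2 × 2 = 1044.0
  [3.5→7.5]: (578.8+405.4)/2 × 4 = 1968.4
  [7.5→10.5]: (405.4+270.4)/2 × 3 = 1013.7
  Sum = 4375.0 µg/L·h
Extrapolated tail: C_last / k_e = 270.4 / 0.147 = 1839.456
AUC_0→∞ = 4375.0 + 1839.456 = 6214.456 µg/L·h

AUC = 6214 µg/L·h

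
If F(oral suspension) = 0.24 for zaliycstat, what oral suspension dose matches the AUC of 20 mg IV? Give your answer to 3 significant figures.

For equal systemic exposure: F × D_ev = D_iv
D_ev = D_iv / F = 20 / 0.24 = 83.3333 mg

D_oral = 83.3 mg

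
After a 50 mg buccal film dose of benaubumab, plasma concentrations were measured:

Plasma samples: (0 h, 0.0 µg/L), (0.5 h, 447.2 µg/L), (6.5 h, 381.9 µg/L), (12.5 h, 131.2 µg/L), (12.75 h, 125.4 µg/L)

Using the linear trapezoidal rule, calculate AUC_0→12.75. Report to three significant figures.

AUC = 4170 µg/L·h

Trapezoidal AUC_0→12.75:
  [0→0.5]: (0.0+447.2)/2 × 0.5 = 111.8
  [0.5→6.5]: (447.2+381.9)/2 × 6 = 2487.3
  [6.5→12.5]: (381.9+131.2)/2 × 6 = 1539.3
  [12.5→12.75]: (131.2+125.4)/2 × 0.25 = 32.075
  Sum = 4170.475 µg/L·h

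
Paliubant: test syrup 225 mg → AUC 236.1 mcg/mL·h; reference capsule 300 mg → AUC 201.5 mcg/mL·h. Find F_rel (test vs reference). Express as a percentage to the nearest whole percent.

F_rel = 156%

F_rel = (AUC_test/D_test) / (AUC_ref/D_ref)
      = (236.1/225) / (201.5/300)
      = 1.04933 / 0.671667 = 1.5623 = 156.23%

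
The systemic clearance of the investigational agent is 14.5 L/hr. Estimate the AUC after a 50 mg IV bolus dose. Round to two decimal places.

AUC = 3.45 mg/L·hr

AUC_0→∞ = Dose_iv / CL
        = 50 / 14.5 = 3.44828 mg/L·hr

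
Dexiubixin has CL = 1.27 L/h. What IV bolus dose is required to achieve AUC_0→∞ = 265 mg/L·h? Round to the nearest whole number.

Dose_iv = CL × AUC_0→∞
     = 1.27 × 265 = 336.55 mg

Dose = 337 mg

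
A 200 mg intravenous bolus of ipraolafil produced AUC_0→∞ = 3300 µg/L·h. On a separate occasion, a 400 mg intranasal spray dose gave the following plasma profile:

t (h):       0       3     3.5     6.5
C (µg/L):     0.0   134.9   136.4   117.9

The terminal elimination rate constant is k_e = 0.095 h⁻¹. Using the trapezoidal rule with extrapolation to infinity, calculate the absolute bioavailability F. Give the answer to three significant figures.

F = 0.287

Trapezoidal AUC_0→6.5 (intranasal spray):
  [0→3]: (0.0+134.9)/2 × 3 = 202.35
  [3→3.5]: (134.9+136.4)/2 × 0.5 = 67.825
  [3.5→6.5]: (136.4+117.9)/2 × 3 = 381.45
  Sum = 651.625 µg/L·h
Tail: C_last/k_e = 117.9/0.095 = 1241.053
AUC_0→∞ (intranasal spray) = 651.625 + 1241.053 = 1892.678 µg/L·h
F = (AUC_ev/D_ev)/(AUC_iv/D_iv) = (1892.678/400)/(3300/200) = 4.731695/16.5 = 0.2868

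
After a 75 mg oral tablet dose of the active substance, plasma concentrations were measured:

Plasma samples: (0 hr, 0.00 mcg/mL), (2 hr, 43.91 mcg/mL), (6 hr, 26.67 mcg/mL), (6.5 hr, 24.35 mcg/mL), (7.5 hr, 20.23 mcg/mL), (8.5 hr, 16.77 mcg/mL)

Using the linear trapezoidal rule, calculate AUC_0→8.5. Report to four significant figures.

AUC = 238.6 mcg/mL·hr

Trapezoidal AUC_0→8.5:
  [0→2]: (0.00+43.91)/2 × 2 = 43.91
  [2→6]: (43.91+26.67)/2 × 4 = 141.16
  [6→6.5]: (26.67+24.35)/2 × 0.5 = 12.755
  [6.5→7.5]: (24.35+20.23)/2 × 1 = 22.29
  [7.5→8.5]: (20.23+16.77)/2 × 1 = 18.5
  Sum = 238.615 mcg/mL·hr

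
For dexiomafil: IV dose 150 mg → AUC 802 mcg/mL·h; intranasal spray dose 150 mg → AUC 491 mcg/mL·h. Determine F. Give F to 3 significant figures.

F = 0.612

F = (AUC_ev / D_ev) / (AUC_iv / D_iv)
  = (491/150) / (802/150)
  = 3.27333 / 5.34667 = 0.6122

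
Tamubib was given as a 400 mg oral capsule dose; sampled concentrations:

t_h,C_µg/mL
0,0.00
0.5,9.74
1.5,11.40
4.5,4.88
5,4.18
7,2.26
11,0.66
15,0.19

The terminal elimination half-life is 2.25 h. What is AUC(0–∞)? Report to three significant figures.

Trapezoidal AUC_0→15:
  [0→0.5]: (0.00+9.74)/2 × 0.5 = 2.435
  [0.5→1.5]: (9.74+11.40)/2 × 1 = 10.57
  [1.5→4.5]: (11.40+4.88)/2 × 3 = 24.42
  [4.5→5]: (4.88+4.18)/2 × 0.5 = 2.265
  [5→7]: (4.18+2.26)/2 × 2 = 6.44
  [7→11]: (2.26+0.66)/2 × 4 = 5.84
  [11→15]: (0.66+0.19)/2 × 4 = 1.7
  Sum = 53.67 µg/mL·h
k_e = ln2 / t½ = 0.693147 / 2.25 = 0.3081 h^-1
Extrapolated tail: C_last / k_e = 0.19 / 0.3081 = 0.617
AUC_0→∞ = 53.67 + 0.617 = 54.287 µg/mL·h

AUC = 54.3 µg/mL·h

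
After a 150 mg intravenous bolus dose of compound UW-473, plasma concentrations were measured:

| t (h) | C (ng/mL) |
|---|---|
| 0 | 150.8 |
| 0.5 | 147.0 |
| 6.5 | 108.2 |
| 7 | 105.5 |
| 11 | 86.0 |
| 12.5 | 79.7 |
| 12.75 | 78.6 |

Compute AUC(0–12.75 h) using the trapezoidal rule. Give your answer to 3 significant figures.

Trapezoidal AUC_0→12.75:
  [0→0.5]: (150.8+147.0)/2 × 0.5 = 74.45
  [0.5→6.5]: (147.0+108.2)/2 × 6 = 765.6
  [6.5→7]: (108.2+105.5)/2 × 0.5 = 53.425
  [7→11]: (105.5+86.0)/2 × 4 = 383.0
  [11→12.5]: (86.0+79.7)/2 × 1.5 = 124.275
  [12.5→12.75]: (79.7+78.6)/2 × 0.25 = 19.7875
  Sum = 1420.5375 ng/mL·h

AUC = 1420 ng/mL·h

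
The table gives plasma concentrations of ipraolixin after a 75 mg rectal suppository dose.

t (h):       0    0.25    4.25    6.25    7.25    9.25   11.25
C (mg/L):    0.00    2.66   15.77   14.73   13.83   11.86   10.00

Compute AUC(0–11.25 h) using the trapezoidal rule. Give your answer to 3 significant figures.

AUC = 130 mg/L·h

Trapezoidal AUC_0→11.25:
  [0→0.25]: (0.00+2.66)/2 × 0.25 = 0.3325
  [0.25→4.25]: (2.66+15.77)/2 × 4 = 36.86
  [4.25→6.25]: (15.77+14.73)/2 × 2 = 30.5
  [6.25→7.25]: (14.73+13.83)/2 × 1 = 14.28
  [7.25→9.25]: (13.83+11.86)/2 × 2 = 25.69
  [9.25→11.25]: (11.86+10.00)/2 × 2 = 21.86
  Sum = 129.5225 mg/L·h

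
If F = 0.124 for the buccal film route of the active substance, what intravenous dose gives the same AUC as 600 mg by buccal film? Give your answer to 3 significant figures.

Systemic exposure from an extravascular dose = F × D_ev, so the equivalent IV dose is F × D_ev.
D_iv = F × D_ev = 0.124 × 600 = 74.4 mg

D_iv = 74.4 mg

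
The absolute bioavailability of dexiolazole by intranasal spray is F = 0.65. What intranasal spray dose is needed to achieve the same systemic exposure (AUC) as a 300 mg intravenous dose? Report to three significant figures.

D_intranasal = 462 mg

For equal systemic exposure: F × D_ev = D_iv
D_ev = D_iv / F = 300 / 0.65 = 461.538 mg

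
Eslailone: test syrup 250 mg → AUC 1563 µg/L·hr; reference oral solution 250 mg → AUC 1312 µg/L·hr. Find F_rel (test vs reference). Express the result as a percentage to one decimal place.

F_rel = 119.1%

F_rel = (AUC_test/D_test) / (AUC_ref/D_ref)
      = (1563/250) / (1312/250)
      = 6.252 / 5.248 = 1.1913 = 119.13%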